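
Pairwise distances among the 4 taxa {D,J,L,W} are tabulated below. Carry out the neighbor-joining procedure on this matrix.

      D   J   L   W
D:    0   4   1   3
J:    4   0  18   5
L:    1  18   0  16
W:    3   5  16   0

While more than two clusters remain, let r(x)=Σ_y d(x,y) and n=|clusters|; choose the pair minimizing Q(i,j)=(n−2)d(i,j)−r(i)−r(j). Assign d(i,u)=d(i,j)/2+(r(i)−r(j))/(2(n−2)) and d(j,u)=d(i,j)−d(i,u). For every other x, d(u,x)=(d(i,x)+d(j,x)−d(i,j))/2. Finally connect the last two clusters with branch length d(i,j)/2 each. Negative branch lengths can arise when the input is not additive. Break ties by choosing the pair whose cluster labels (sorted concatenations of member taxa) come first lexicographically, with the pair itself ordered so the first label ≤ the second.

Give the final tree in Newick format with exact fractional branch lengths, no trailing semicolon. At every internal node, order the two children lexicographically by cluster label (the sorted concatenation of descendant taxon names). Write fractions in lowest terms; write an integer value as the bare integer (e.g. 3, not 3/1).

(((D:-25/4,L:29/4):29/4,J:13/4):7/8,W:7/8)

1. join D+L (d=1, Q=-41) ⇒ DL; edges |D|=-25/4, |L|=29/4
  updated: d(DL,J)=21/2, d(DL,W)=9
2. join DL+J (d=21/2, Q=-49/2) ⇒ DJL; edges |DL|=29/4, |J|=13/4
  updated: d(DJL,W)=7/4
3. join DJL+W (d=7/4) ⇒ DJLW; edges |DJL|=7/8, |W|=7/8
final tree: (((D:-25/4,L:29/4):29/4,J:13/4):7/8,W:7/8)
total length: 53/4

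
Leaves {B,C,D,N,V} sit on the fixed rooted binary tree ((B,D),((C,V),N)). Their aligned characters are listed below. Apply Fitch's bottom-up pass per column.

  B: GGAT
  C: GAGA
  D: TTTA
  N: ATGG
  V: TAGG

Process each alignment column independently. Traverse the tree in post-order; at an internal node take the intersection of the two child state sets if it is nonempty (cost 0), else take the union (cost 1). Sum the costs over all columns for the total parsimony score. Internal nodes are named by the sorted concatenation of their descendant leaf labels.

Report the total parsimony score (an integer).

10

[col 0] BD: children B:{G}, D:{T} ∪→ {G,T}; cost 1
[col 0] CV: children C:{G}, V:{T} ∪→ {G,T}; cost 1
[col 0] CNV: children CV:{G,T}, N:{A} ∪→ {A,G,T}; cost 1
[col 0] BCDNV: children BD:{G,T}, CNV:{A,G,T} ∩→ {G,T}; cost 0
[col 1] BD: children B:{G}, D:{T} ∪→ {G,T}; cost 1
[col 1] CV: children C:{A}, V:{A} ∩→ {A}; cost 0
[col 1] CNV: children CV:{A}, N:{T} ∪→ {A,T}; cost 1
[col 1] BCDNV: children BD:{G,T}, CNV:{A,T} ∩→ {T}; cost 0
[col 2] BD: children B:{A}, D:{T} ∪→ {A,T}; cost 1
[col 2] CV: children C:{G}, V:{G} ∩→ {G}; cost 0
[col 2] CNV: children CV:{G}, N:{G} ∩→ {G}; cost 0
[col 2] BCDNV: children BD:{A,T}, CNV:{G} ∪→ {A,G,T}; cost 1
[col 3] BD: children B:{T}, D:{A} ∪→ {A,T}; cost 1
[col 3] CV: children C:{A}, V:{G} ∪→ {A,G}; cost 1
[col 3] CNV: children CV:{A,G}, N:{G} ∩→ {G}; cost 0
[col 3] BCDNV: children BD:{A,T}, CNV:{G} ∪→ {A,G,T}; cost 1
per-site changes: [3, 2, 2, 3]; total = 10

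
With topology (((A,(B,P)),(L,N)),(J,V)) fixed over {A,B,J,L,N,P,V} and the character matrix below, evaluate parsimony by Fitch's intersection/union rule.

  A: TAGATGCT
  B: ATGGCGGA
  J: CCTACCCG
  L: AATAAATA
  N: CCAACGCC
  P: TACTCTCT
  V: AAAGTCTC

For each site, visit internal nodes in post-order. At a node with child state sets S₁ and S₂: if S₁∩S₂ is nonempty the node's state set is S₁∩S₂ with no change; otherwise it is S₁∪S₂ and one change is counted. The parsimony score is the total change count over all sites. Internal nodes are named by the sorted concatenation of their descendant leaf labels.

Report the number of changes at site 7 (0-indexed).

4

site 0, node BP: B={A} ∪ P={T} → {A,T} (+1)
site 0, node ABP: A={T} ∩ BP={A,T} → {T} (+0)
site 0, node LN: L={A} ∪ N={C} → {A,C} (+1)
site 0, node ABLNP: ABP={T} ∪ LN={A,C} → {A,C,T} (+1)
site 0, node JV: J={C} ∪ V={A} → {A,C} (+1)
site 0, node ABJLNPV: ABLNP={A,C,T} ∩ JV={A,C} → {A,C} (+0)
site 1, node BP: B={T} ∪ P={A} → {A,T} (+1)
site 1, node ABP: A={A} ∩ BP={A,T} → {A} (+0)
site 1, node LN: L={A} ∪ N={C} → {A,C} (+1)
site 1, node ABLNP: ABP={A} ∩ LN={A,C} → {A} (+0)
site 1, node JV: J={C} ∪ V={A} → {A,C} (+1)
site 1, node ABJLNPV: ABLNP={A} ∩ JV={A,C} → {A} (+0)
site 2, node BP: B={G} ∪ P={C} → {C,G} (+1)
site 2, node ABP: A={G} ∩ BP={C,G} → {G} (+0)
site 2, node LN: L={T} ∪ N={A} → {A,T} (+1)
site 2, node ABLNP: ABP={G} ∪ LN={A,T} → {A,G,T} (+1)
site 2, node JV: J={T} ∪ V={A} → {A,T} (+1)
site 2, node ABJLNPV: ABLNP={A,G,T} ∩ JV={A,T} → {A,T} (+0)
site 3, node BP: B={G} ∪ P={T} → {G,T} (+1)
site 3, node ABP: A={A} ∪ BP={G,T} → {A,G,T} (+1)
site 3, node LN: L={A} ∩ N={A} → {A} (+0)
site 3, node ABLNP: ABP={A,G,T} ∩ LN={A} → {A} (+0)
site 3, node JV: J={A} ∪ V={G} → {A,G} (+1)
site 3, node ABJLNPV: ABLNP={A} ∩ JV={A,G} → {A} (+0)
site 4, node BP: B={C} ∩ P={C} → {C} (+0)
site 4, node ABP: A={T} ∪ BP={C} → {C,T} (+1)
site 4, node LN: L={A} ∪ N={C} → {A,C} (+1)
site 4, node ABLNP: ABP={C,T} ∩ LN={A,C} → {C} (+0)
site 4, node JV: J={C} ∪ V={T} → {C,T} (+1)
site 4, node ABJLNPV: ABLNP={C} ∩ JV={C,T} → {C} (+0)
site 5, node BP: B={G} ∪ P={T} → {G,T} (+1)
site 5, node ABP: A={G} ∩ BP={G,T} → {G} (+0)
site 5, node LN: L={A} ∪ N={G} → {A,G} (+1)
site 5, node ABLNP: ABP={G} ∩ LN={A,G} → {G} (+0)
site 5, node JV: J={C} ∩ V={C} → {C} (+0)
site 5, node ABJLNPV: ABLNP={G} ∪ JV={C} → {C,G} (+1)
site 6, node BP: B={G} ∪ P={C} → {C,G} (+1)
site 6, node ABP: A={C} ∩ BP={C,G} → {C} (+0)
site 6, node LN: L={T} ∪ N={C} → {C,T} (+1)
site 6, node ABLNP: ABP={C} ∩ LN={C,T} → {C} (+0)
site 6, node JV: J={C} ∪ V={T} → {C,T} (+1)
site 6, node ABJLNPV: ABLNP={C} ∩ JV={C,T} → {C} (+0)
site 7, node BP: B={A} ∪ P={T} → {A,T} (+1)
site 7, node ABP: A={T} ∩ BP={A,T} → {T} (+0)
site 7, node LN: L={A} ∪ N={C} → {A,C} (+1)
site 7, node ABLNP: ABP={T} ∪ LN={A,C} → {A,C,T} (+1)
site 7, node JV: J={G} ∪ V={C} → {C,G} (+1)
site 7, node ABJLNPV: ABLNP={A,C,T} ∩ JV={C,G} → {C} (+0)
per-site changes: [4, 3, 4, 3, 3, 3, 3, 4]; total = 27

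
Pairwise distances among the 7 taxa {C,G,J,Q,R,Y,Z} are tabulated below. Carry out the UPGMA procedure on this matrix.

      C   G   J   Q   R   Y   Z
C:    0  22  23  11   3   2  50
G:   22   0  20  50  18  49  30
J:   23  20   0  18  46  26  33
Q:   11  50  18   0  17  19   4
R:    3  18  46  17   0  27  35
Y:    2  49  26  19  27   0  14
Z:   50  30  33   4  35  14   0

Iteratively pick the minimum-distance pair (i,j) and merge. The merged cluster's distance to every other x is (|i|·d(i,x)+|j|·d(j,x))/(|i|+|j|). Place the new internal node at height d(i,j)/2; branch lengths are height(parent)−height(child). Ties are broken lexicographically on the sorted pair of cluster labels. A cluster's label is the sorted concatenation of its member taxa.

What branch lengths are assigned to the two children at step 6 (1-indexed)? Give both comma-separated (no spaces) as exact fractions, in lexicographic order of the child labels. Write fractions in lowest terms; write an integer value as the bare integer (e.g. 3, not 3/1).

iteration 1: select C,Y (d=2); attach at lengths (1, 1); label the merged cluster CY
  updated: d(CY,G)=71/2, d(CY,J)=49/2, d(CY,Q)=15, d(CY,R)=15, d(CY,Z)=32
iteration 2: select Q,Z (d=4); attach at lengths (2, 2); label the merged cluster QZ
  updated: d(CY,QZ)=47/2, d(G,QZ)=40, d(J,QZ)=51/2, d(QZ,R)=26
iteration 3: select CY,R (d=15); attach at lengths (13/2, 15/2); label the merged cluster CRY
  updated: d(CRY,G)=89/3, d(CRY,J)=95/3, d(CRY,QZ)=73/3
iteration 4: select G,J (d=20); attach at lengths (10, 10); label the merged cluster GJ
  updated: d(CRY,GJ)=92/3, d(GJ,QZ)=131/4
iteration 5: select CRY,QZ (d=73/3); attach at lengths (14/3, 61/6); label the merged cluster CQRYZ
  updated: d(CQRYZ,GJ)=63/2
iteration 6: select CQRYZ,GJ (d=63/2); attach at lengths (43/12, 23/4); label the merged cluster CGJQRYZ
final tree: ((((C:1,Y:1):13/2,R:15/2):14/3,(Q:2,Z:2):61/6):43/12,(G:10,J:10):23/4)
total length: 385/6

43/12,23/4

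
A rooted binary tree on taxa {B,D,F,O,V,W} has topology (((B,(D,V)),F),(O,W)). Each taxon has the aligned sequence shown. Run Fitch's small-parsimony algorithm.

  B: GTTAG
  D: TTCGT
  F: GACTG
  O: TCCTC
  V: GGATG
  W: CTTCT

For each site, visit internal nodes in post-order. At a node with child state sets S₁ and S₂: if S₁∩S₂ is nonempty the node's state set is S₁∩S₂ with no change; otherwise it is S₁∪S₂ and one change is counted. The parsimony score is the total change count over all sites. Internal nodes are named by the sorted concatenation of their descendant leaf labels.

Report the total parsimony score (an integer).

15

site 0, node DV: D={T} ∪ V={G} → {G,T} (+1)
site 0, node BDV: B={G} ∩ DV={G,T} → {G} (+0)
site 0, node BDFV: BDV={G} ∩ F={G} → {G} (+0)
site 0, node OW: O={T} ∪ W={C} → {C,T} (+1)
site 0, node BDFOVW: BDFV={G} ∪ OW={C,T} → {C,G,T} (+1)
site 1, node DV: D={T} ∪ V={G} → {G,T} (+1)
site 1, node BDV: B={T} ∩ DV={G,T} → {T} (+0)
site 1, node BDFV: BDV={T} ∪ F={A} → {A,T} (+1)
site 1, node OW: O={C} ∪ W={T} → {C,T} (+1)
site 1, node BDFOVW: BDFV={A,T} ∩ OW={C,T} → {T} (+0)
site 2, node DV: D={C} ∪ V={A} → {A,C} (+1)
site 2, node BDV: B={T} ∪ DV={A,C} → {A,C,T} (+1)
site 2, node BDFV: BDV={A,C,T} ∩ F={C} → {C} (+0)
site 2, node OW: O={C} ∪ W={T} → {C,T} (+1)
site 2, node BDFOVW: BDFV={C} ∩ OW={C,T} → {C} (+0)
site 3, node DV: D={G} ∪ V={T} → {G,T} (+1)
site 3, node BDV: B={A} ∪ DV={G,T} → {A,G,T} (+1)
site 3, node BDFV: BDV={A,G,T} ∩ F={T} → {T} (+0)
site 3, node OW: O={T} ∪ W={C} → {C,T} (+1)
site 3, node BDFOVW: BDFV={T} ∩ OW={C,T} → {T} (+0)
site 4, node DV: D={T} ∪ V={G} → {G,T} (+1)
site 4, node BDV: B={G} ∩ DV={G,T} → {G} (+0)
site 4, node BDFV: BDV={G} ∩ F={G} → {G} (+0)
site 4, node OW: O={C} ∪ W={T} → {C,T} (+1)
site 4, node BDFOVW: BDFV={G} ∪ OW={C,T} → {C,G,T} (+1)
per-site changes: [3, 3, 3, 3, 3]; total = 15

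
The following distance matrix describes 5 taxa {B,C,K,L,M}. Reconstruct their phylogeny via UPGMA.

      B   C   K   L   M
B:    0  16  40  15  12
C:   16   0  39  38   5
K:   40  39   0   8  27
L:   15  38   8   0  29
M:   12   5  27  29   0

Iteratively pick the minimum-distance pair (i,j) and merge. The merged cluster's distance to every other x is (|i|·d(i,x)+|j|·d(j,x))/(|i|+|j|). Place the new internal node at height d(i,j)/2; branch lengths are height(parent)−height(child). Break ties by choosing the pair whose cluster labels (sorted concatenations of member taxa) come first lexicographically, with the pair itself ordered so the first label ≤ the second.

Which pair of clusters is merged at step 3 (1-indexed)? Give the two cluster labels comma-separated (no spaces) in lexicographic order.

1. join C+M (d=5) ⇒ CM; edges |C|=5/2, |M|=5/2
  updated: d(B,CM)=14, d(CM,K)=33, d(CM,L)=67/2
2. join K+L (d=8) ⇒ KL; edges |K|=4, |L|=4
  updated: d(B,KL)=55/2, d(CM,KL)=133/4
3. join B+CM (d=14) ⇒ BCM; edges |B|=7, |CM|=9/2
  updated: d(BCM,KL)=94/3
4. join BCM+KL (d=94/3) ⇒ BCKLM; edges |BCM|=26/3, |KL|=35/3
final tree: ((B:7,(C:5/2,M:5/2):9/2):26/3,(K:4,L:4):35/3)
total length: 269/6

B,CM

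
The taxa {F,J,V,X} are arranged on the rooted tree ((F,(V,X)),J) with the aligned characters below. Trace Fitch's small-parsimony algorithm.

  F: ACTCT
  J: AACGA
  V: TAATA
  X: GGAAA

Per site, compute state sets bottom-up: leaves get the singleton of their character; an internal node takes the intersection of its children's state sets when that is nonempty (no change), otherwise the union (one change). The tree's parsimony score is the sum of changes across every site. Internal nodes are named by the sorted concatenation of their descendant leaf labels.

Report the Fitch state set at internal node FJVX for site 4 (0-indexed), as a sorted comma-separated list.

[col 0] VX: children V:{T}, X:{G} ∪→ {G,T}; cost 1
[col 0] FVX: children F:{A}, VX:{G,T} ∪→ {A,G,T}; cost 1
[col 0] FJVX: children FVX:{A,G,T}, J:{A} ∩→ {A}; cost 0
[col 1] VX: children V:{A}, X:{G} ∪→ {A,G}; cost 1
[col 1] FVX: children F:{C}, VX:{A,G} ∪→ {A,C,G}; cost 1
[col 1] FJVX: children FVX:{A,C,G}, J:{A} ∩→ {A}; cost 0
[col 2] VX: children V:{A}, X:{A} ∩→ {A}; cost 0
[col 2] FVX: children F:{T}, VX:{A} ∪→ {A,T}; cost 1
[col 2] FJVX: children FVX:{A,T}, J:{C} ∪→ {A,C,T}; cost 1
[col 3] VX: children V:{T}, X:{A} ∪→ {A,T}; cost 1
[col 3] FVX: children F:{C}, VX:{A,T} ∪→ {A,C,T}; cost 1
[col 3] FJVX: children FVX:{A,C,T}, J:{G} ∪→ {A,C,G,T}; cost 1
[col 4] VX: children V:{A}, X:{A} ∩→ {A}; cost 0
[col 4] FVX: children F:{T}, VX:{A} ∪→ {A,T}; cost 1
[col 4] FJVX: children FVX:{A,T}, J:{A} ∩→ {A}; cost 0
per-site changes: [2, 2, 2, 3, 1]; total = 10

A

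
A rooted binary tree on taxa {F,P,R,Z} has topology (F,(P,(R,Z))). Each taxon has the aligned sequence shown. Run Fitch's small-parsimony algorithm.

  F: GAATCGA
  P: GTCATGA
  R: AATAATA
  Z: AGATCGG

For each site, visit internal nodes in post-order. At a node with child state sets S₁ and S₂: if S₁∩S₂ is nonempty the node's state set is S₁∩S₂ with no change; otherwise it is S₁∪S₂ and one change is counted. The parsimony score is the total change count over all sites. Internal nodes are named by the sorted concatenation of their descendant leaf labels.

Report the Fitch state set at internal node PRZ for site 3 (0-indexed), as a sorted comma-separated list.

site 0, node RZ: R={A} ∩ Z={A} → {A} (+0)
site 0, node PRZ: P={G} ∪ RZ={A} → {A,G} (+1)
site 0, node FPRZ: F={G} ∩ PRZ={A,G} → {G} (+0)
site 1, node RZ: R={A} ∪ Z={G} → {A,G} (+1)
site 1, node PRZ: P={T} ∪ RZ={A,G} → {A,G,T} (+1)
site 1, node FPRZ: F={A} ∩ PRZ={A,G,T} → {A} (+0)
site 2, node RZ: R={T} ∪ Z={A} → {A,T} (+1)
site 2, node PRZ: P={C} ∪ RZ={A,T} → {A,C,T} (+1)
site 2, node FPRZ: F={A} ∩ PRZ={A,C,T} → {A} (+0)
site 3, node RZ: R={A} ∪ Z={T} → {A,T} (+1)
site 3, node PRZ: P={A} ∩ RZ={A,T} → {A} (+0)
site 3, node FPRZ: F={T} ∪ PRZ={A} → {A,T} (+1)
site 4, node RZ: R={A} ∪ Z={C} → {A,C} (+1)
site 4, node PRZ: P={T} ∪ RZ={A,C} → {A,C,T} (+1)
site 4, node FPRZ: F={C} ∩ PRZ={A,C,T} → {C} (+0)
site 5, node RZ: R={T} ∪ Z={G} → {G,T} (+1)
site 5, node PRZ: P={G} ∩ RZ={G,T} → {G} (+0)
site 5, node FPRZ: F={G} ∩ PRZ={G} → {G} (+0)
site 6, node RZ: R={A} ∪ Z={G} → {A,G} (+1)
site 6, node PRZ: P={A} ∩ RZ={A,G} → {A} (+0)
site 6, node FPRZ: F={A} ∩ PRZ={A} → {A} (+0)
per-site changes: [1, 2, 2, 2, 2, 1, 1]; total = 11

A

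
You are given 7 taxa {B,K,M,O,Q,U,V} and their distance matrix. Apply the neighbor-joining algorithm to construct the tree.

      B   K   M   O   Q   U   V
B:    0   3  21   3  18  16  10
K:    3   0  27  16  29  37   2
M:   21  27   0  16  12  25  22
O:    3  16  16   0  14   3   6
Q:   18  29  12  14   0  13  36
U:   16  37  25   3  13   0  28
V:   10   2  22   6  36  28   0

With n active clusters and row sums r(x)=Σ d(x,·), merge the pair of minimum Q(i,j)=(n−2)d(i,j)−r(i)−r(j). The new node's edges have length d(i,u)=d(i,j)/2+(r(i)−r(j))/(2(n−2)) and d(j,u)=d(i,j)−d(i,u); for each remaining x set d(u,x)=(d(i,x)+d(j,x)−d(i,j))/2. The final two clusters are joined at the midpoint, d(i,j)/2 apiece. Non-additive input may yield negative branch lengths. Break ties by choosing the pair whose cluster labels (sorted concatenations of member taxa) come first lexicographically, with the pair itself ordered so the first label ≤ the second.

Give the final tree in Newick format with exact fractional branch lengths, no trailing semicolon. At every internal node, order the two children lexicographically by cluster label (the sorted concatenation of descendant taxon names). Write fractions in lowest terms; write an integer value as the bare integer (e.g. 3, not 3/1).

((((B:-33/16,(K:2,V:0):121/16):125/16,O:-65/16):57/16,(M:95/12,Q:49/12):103/16):105/32,U:105/32)

1. join K+V (d=2, Q=-208) ⇒ KV; edges |K|=2, |V|=0
  updated: d(B,KV)=11/2, d(KV,M)=47/2, d(KV,O)=10, d(KV,Q)=63/2, d(KV,U)=63/2
2. join B+KV (d=11/2, Q=-287/2) ⇒ BKV; edges |B|=-33/16, |KV|=121/16
  updated: d(BKV,M)=39/2, d(BKV,O)=15/4, d(BKV,Q)=22, d(BKV,U)=21
3. join M+Q (d=12, Q=-195/2) ⇒ MQ; edges |M|=95/12, |Q|=49/12
  updated: d(BKV,MQ)=59/4, d(MQ,O)=9, d(MQ,U)=13
4. join BKV+O (d=15/4, Q=-191/4) ⇒ BKOV; edges |BKV|=125/16, |O|=-65/16
  updated: d(BKOV,MQ)=10, d(BKOV,U)=81/8
5. join BKOV+MQ (d=10, Q=-265/8) ⇒ BKMOQV; edges |BKOV|=57/16, |MQ|=103/16
  updated: d(BKMOQV,U)=105/16
6. join BKMOQV+U (d=105/16) ⇒ BKMOQUV; edges |BKMOQV|=105/32, |U|=105/32
final tree: ((((B:-33/16,(K:2,V:0):121/16):125/16,O:-65/16):57/16,(M:95/12,Q:49/12):103/16):105/32,U:105/32)
total length: 637/16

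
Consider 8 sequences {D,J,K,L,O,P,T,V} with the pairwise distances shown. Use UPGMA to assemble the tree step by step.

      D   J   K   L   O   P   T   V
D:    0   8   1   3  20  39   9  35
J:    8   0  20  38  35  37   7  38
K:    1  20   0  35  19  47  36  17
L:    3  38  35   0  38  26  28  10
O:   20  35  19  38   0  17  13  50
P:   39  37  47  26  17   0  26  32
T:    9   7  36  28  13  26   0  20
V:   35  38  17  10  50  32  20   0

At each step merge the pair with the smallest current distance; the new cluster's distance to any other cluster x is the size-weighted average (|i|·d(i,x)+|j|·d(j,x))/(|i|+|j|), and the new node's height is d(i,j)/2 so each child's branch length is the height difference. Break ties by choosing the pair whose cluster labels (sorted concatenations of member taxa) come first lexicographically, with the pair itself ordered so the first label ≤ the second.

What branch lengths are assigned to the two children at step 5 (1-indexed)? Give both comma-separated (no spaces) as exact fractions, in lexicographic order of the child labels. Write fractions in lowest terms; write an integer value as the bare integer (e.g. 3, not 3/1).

step 1: merge (D,K) at d=1; branch lengths D→1/2, K→1/2; new cluster DK
  updated: d(DK,J)=14, d(DK,L)=19, d(DK,O)=39/2, d(DK,P)=43, d(DK,T)=45/2, d(DK,V)=26
step 2: merge (J,T) at d=7; branch lengths J→7/2, T→7/2; new cluster JT
  updated: d(DK,JT)=73/4, d(JT,L)=33, d(JT,O)=24, d(JT,P)=63/2, d(JT,V)=29
step 3: merge (L,V) at d=10; branch lengths L→5, V→5; new cluster LV
  updated: d(DK,LV)=45/2, d(JT,LV)=31, d(LV,O)=44, d(LV,P)=29
step 4: merge (O,P) at d=17; branch lengths O→17/2, P→17/2; new cluster OP
  updated: d(DK,OP)=125/4, d(JT,OP)=111/4, d(LV,OP)=73/2
step 5: merge (DK,JT) at d=73/4; branch lengths DK→69/8, JT→45/8; new cluster DJKT
  updated: d(DJKT,LV)=107/4, d(DJKT,OP)=59/2
step 6: merge (DJKT,LV) at d=107/4; branch lengths DJKT→17/4, LV→67/8; new cluster DJKLTV
  updated: d(DJKLTV,OP)=191/6
step 7: merge (DJKLTV,OP) at d=191/6; branch lengths DJKLTV→61/24, OP→89/12; new cluster DJKLOPTV
final tree: ((((D:1/2,K:1/2):69/8,(J:7/2,T:7/2):45/8):17/4,(L:5,V:5):67/8):61/24,(O:17/2,P:17/2):89/12)
total length: 431/6

69/8,45/8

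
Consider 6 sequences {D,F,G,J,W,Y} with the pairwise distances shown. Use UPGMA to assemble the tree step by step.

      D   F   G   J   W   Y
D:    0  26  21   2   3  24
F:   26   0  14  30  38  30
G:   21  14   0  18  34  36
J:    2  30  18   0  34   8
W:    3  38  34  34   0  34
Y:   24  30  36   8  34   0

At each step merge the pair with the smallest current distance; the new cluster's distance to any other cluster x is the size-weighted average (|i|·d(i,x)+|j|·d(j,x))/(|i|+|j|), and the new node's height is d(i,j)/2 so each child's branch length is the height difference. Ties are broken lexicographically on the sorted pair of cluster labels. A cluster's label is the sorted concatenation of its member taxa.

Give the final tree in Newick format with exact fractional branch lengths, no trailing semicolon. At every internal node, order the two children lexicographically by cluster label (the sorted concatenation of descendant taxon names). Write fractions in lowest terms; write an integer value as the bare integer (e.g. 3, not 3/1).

iteration 1: select D,J (d=2); attach at lengths (1, 1); label the merged cluster DJ
  updated: d(DJ,F)=28, d(DJ,G)=39/2, d(DJ,W)=37/2, d(DJ,Y)=16
iteration 2: select F,G (d=14); attach at lengths (7, 7); label the merged cluster FG
  updated: d(DJ,FG)=95/4, d(FG,W)=36, d(FG,Y)=33
iteration 3: select DJ,Y (d=16); attach at lengths (7, 8); label the merged cluster DJY
  updated: d(DJY,FG)=161/6, d(DJY,W)=71/3
iteration 4: select DJY,W (d=71/3); attach at lengths (23/6, 71/6); label the merged cluster DJWY
  updated: d(DJWY,FG)=233/8
iteration 5: select DJWY,FG (d=233/8); attach at lengths (131/48, 121/16); label the merged cluster DFGJWY
final tree: ((((D:1,J:1):7,Y:8):23/6,W:71/6):131/48,(F:7,G:7):121/16)
total length: 1367/24

((((D:1,J:1):7,Y:8):23/6,W:71/6):131/48,(F:7,G:7):121/16)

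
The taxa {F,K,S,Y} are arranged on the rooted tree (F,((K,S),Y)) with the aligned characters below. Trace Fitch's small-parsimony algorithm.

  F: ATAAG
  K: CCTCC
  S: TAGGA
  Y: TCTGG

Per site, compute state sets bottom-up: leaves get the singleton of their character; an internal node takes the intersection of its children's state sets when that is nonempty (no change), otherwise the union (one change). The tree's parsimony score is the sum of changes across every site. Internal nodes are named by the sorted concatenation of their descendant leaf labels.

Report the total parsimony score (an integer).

[col 0] KS: children K:{C}, S:{T} ∪→ {C,T}; cost 1
[col 0] KSY: children KS:{C,T}, Y:{T} ∩→ {T}; cost 0
[col 0] FKSY: children F:{A}, KSY:{T} ∪→ {A,T}; cost 1
[col 1] KS: children K:{C}, S:{A} ∪→ {A,C}; cost 1
[col 1] KSY: children KS:{A,C}, Y:{C} ∩→ {C}; cost 0
[col 1] FKSY: children F:{T}, KSY:{C} ∪→ {C,T}; cost 1
[col 2] KS: children K:{T}, S:{G} ∪→ {G,T}; cost 1
[col 2] KSY: children KS:{G,T}, Y:{T} ∩→ {T}; cost 0
[col 2] FKSY: children F:{A}, KSY:{T} ∪→ {A,T}; cost 1
[col 3] KS: children K:{C}, S:{G} ∪→ {C,G}; cost 1
[col 3] KSY: children KS:{C,G}, Y:{G} ∩→ {G}; cost 0
[col 3] FKSY: children F:{A}, KSY:{G} ∪→ {A,G}; cost 1
[col 4] KS: children K:{C}, S:{A} ∪→ {A,C}; cost 1
[col 4] KSY: children KS:{A,C}, Y:{G} ∪→ {A,C,G}; cost 1
[col 4] FKSY: children F:{G}, KSY:{A,C,G} ∩→ {G}; cost 0
per-site changes: [2, 2, 2, 2, 2]; total = 10

10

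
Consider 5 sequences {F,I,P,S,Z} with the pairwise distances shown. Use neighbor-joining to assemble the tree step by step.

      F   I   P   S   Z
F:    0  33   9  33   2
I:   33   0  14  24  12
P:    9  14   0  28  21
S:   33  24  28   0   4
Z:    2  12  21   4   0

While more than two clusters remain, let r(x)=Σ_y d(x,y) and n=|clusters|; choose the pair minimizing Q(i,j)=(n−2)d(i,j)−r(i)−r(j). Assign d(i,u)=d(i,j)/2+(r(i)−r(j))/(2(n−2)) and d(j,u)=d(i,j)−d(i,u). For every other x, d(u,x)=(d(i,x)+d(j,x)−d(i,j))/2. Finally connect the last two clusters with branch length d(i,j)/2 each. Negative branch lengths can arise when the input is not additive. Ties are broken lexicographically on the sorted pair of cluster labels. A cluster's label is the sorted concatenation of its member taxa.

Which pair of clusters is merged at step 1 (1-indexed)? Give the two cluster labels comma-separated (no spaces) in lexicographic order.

F,P

iteration 1: select F,P (d=9, Q=-122); attach at lengths (16/3, 11/3); label the merged cluster FP
  updated: d(FP,I)=19, d(FP,S)=26, d(FP,Z)=7
iteration 2: select FP,I (d=19, Q=-69); attach at lengths (35/4, 41/4); label the merged cluster FIP
  updated: d(FIP,S)=31/2, d(FIP,Z)=0
iteration 3: select FIP,S (d=31/2, Q=-39/2); attach at lengths (23/4, 39/4); label the merged cluster FIPS
  updated: d(FIPS,Z)=-23/4
iteration 4: select FIPS,Z (d=-23/4); attach at lengths (-23/8, -23/8); label the merged cluster FIPSZ
final tree: ((((F:16/3,P:11/3):35/4,I:41/4):23/4,S:39/4):-23/8,Z:-23/8)
total length: 151/4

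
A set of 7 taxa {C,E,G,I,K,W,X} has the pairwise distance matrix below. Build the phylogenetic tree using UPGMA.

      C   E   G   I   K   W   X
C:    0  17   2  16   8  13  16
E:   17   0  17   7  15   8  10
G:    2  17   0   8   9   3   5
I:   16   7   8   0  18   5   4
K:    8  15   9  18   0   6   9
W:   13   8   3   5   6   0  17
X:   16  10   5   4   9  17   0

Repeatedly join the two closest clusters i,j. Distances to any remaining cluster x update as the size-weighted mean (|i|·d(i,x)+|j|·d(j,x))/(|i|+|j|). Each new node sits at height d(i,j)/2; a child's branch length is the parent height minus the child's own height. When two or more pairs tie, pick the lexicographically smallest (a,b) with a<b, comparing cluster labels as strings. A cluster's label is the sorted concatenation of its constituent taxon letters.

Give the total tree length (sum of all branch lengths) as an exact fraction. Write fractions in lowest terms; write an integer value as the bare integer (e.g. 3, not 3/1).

1. join C+G (d=2) ⇒ CG; edges |C|=1, |G|=1
  updated: d(CG,E)=17, d(CG,I)=12, d(CG,K)=17/2, d(CG,W)=8, d(CG,X)=21/2
2. join I+X (d=4) ⇒ IX; edges |I|=2, |X|=2
  updated: d(CG,IX)=45/4, d(E,IX)=17/2, d(IX,K)=27/2, d(IX,W)=11
3. join K+W (d=6) ⇒ KW; edges |K|=3, |W|=3
  updated: d(CG,KW)=33/4, d(E,KW)=23/2, d(IX,KW)=49/4
4. join CG+KW (d=33/4) ⇒ CGKW; edges |CG|=25/8, |KW|=9/8
  updated: d(CGKW,E)=57/4, d(CGKW,IX)=47/4
5. join E+IX (d=17/2) ⇒ EIX; edges |E|=17/4, |IX|=9/4
  updated: d(CGKW,EIX)=151/12
6. join CGKW+EIX (d=151/12) ⇒ CEGIKWX; edges |CGKW|=13/6, |EIX|=49/24
final tree: (((C:1,G:1):25/8,(K:3,W:3):9/8):13/6,(E:17/4,(I:2,X:2):9/4):49/24)
total length: 647/24

647/24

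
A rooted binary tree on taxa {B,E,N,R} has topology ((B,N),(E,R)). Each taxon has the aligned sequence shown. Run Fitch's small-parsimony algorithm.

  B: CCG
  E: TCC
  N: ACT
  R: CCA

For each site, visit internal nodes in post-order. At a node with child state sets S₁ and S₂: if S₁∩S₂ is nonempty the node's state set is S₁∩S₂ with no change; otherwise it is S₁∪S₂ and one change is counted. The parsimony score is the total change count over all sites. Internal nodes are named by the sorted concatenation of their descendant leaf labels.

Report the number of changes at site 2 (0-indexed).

BN@0: {C} ∪ {A} = {A,C} (union, +1)
ER@0: {T} ∪ {C} = {C,T} (union, +1)
BENR@0: {A,C} ∩ {C,T} = {C} (intersection, +0)
BN@1: {C} ∩ {C} = {C} (intersection, +0)
ER@1: {C} ∩ {C} = {C} (intersection, +0)
BENR@1: {C} ∩ {C} = {C} (intersection, +0)
BN@2: {G} ∪ {T} = {G,T} (union, +1)
ER@2: {C} ∪ {A} = {A,C} (union, +1)
BENR@2: {G,T} ∪ {A,C} = {A,C,G,T} (union, +1)
per-site changes: [2, 0, 3]; total = 5

3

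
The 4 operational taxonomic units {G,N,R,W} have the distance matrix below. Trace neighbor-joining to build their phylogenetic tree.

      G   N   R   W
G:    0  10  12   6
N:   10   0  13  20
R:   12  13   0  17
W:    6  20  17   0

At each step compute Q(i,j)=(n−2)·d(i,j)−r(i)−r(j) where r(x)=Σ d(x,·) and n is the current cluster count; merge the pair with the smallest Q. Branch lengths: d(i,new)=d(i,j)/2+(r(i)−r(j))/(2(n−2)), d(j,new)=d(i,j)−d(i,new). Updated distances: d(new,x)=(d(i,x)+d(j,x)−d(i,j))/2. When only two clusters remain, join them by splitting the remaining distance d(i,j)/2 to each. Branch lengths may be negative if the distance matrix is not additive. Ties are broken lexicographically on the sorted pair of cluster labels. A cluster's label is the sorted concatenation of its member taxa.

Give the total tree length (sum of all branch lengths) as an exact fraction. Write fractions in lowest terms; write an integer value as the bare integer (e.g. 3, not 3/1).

97/4

iteration 1: select G,W (d=6, Q=-59); attach at lengths (-3/4, 27/4); label the merged cluster GW
  updated: d(GW,N)=12, d(GW,R)=23/2
iteration 2: select GW,N (d=12, Q=-73/2); attach at lengths (21/4, 27/4); label the merged cluster GNW
  updated: d(GNW,R)=25/4
iteration 3: select GNW,R (d=25/4); attach at lengths (25/8, 25/8); label the merged cluster GNRW
final tree: (((G:-3/4,W:27/4):21/4,N:27/4):25/8,R:25/8)
total length: 97/4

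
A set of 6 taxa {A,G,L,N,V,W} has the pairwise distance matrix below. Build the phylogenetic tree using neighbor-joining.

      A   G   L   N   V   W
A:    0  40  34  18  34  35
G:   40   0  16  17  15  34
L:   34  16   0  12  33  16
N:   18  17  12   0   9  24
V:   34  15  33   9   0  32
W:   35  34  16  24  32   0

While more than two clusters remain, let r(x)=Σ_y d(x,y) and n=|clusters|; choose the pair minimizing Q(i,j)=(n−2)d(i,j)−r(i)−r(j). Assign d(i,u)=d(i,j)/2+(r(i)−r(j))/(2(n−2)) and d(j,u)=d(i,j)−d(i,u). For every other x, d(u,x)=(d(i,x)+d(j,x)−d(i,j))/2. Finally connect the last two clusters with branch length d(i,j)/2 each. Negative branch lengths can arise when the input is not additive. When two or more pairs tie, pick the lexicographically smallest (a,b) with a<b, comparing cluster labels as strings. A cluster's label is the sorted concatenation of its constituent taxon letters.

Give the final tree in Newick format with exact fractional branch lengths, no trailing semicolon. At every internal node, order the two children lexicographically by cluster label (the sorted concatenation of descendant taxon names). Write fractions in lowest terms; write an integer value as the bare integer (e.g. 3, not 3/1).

(((A:153/8,N:-9/8):9/4,(G:103/12,V:77/12):25/4):7/2,(L:17/4,W:47/4):7/2)

iteration 1: select L,W (d=16, Q=-188); attach at lengths (17/4, 47/4); label the merged cluster LW
  updated: d(A,LW)=53/2, d(G,LW)=17, d(LW,N)=10, d(LW,V)=49/2
iteration 2: select G,V (d=15, Q=-253/2); attach at lengths (103/12, 77/12); label the merged cluster GV
  updated: d(A,GV)=59/2, d(GV,LW)=53/4, d(GV,N)=11/2
iteration 3: select A,N (d=18, Q=-143/2); attach at lengths (153/8, -9/8); label the merged cluster AN
  updated: d(AN,GV)=17/2, d(AN,LW)=37/4
iteration 4: select AN,GV (d=17/2, Q=-31); attach at lengths (9/4, 25/4); label the merged cluster AGNV
  updated: d(AGNV,LW)=7
iteration 5: select AGNV,LW (d=7); attach at lengths (7/2, 7/2); label the merged cluster AGLNVW
final tree: (((A:153/8,N:-9/8):9/4,(G:103/12,V:77/12):25/4):7/2,(L:17/4,W:47/4):7/2)
total length: 129/2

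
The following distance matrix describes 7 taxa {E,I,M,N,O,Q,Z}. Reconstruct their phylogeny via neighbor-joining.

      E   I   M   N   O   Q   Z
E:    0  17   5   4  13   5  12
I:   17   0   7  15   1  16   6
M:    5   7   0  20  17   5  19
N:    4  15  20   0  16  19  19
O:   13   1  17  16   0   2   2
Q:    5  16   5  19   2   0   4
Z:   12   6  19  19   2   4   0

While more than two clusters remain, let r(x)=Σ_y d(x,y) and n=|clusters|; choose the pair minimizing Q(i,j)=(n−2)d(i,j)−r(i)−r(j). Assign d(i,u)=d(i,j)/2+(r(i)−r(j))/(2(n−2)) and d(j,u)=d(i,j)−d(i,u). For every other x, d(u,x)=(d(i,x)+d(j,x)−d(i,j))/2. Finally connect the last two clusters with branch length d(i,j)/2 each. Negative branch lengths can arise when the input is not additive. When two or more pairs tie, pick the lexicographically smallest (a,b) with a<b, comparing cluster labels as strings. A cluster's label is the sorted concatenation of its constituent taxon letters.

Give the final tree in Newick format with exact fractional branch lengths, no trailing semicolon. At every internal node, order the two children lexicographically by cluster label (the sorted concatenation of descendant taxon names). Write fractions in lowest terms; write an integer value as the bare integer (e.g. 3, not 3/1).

((((((E:-17/10,N:57/10):11/2,M:5):7/4,Q:1/2):151/32,Z:53/32):59/32,I:87/32):-55/64,O:-55/64)

step 1: merge (E,N) at d=4, Q=-129; branch lengths E→-17/10, N→57/10; new cluster EN
  updated: d(EN,I)=14, d(EN,M)=21/2, d(EN,O)=25/2, d(EN,Q)=10, d(EN,Z)=27/2
step 2: merge (EN,M) at d=21/2, Q=-77; branch lengths EN→11/2, M→5; new cluster EMN
  updated: d(EMN,I)=21/4, d(EMN,O)=19/2, d(EMN,Q)=9/4, d(EMN,Z)=11
step 3: merge (EMN,Q) at d=9/4, Q=-91/2; branch lengths EMN→7/4, Q→1/2; new cluster EMNQ
  updated: d(EMNQ,I)=19/2, d(EMNQ,O)=37/8, d(EMNQ,Z)=51/8
step 4: merge (EMNQ,Z) at d=51/8, Q=-177/8; branch lengths EMNQ→151/32, Z→53/32; new cluster EMNQZ
  updated: d(EMNQZ,I)=73/16, d(EMNQZ,O)=1/8
step 5: merge (EMNQZ,I) at d=73/16, Q=-91/16; branch lengths EMNQZ→59/32, I→87/32; new cluster EIMNQZ
  updated: d(EIMNQZ,O)=-55/32
step 6: merge (EIMNQZ,O) at d=-55/32; branch lengths EIMNQZ→-55/64, O→-55/64; new cluster EIMNOQZ
final tree: ((((((E:-17/10,N:57/10):11/2,M:5):7/4,Q:1/2):151/32,Z:53/32):59/32,I:87/32):-55/64,O:-55/64)
total length: 831/32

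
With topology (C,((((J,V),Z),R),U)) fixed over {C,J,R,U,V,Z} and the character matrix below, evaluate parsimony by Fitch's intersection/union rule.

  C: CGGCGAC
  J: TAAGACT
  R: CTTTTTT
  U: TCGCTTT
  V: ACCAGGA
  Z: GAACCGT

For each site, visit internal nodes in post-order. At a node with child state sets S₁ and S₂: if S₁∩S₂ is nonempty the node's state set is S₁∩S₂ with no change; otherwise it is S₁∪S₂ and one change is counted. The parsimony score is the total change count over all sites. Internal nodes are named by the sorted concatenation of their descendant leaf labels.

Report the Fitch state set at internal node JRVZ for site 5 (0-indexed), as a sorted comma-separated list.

[col 0] JV: children J:{T}, V:{A} ∪→ {A,T}; cost 1
[col 0] JVZ: children JV:{A,T}, Z:{G} ∪→ {A,G,T}; cost 1
[col 0] JRVZ: children JVZ:{A,G,T}, R:{C} ∪→ {A,C,G,T}; cost 1
[col 0] JRUVZ: children JRVZ:{A,C,G,T}, U:{T} ∩→ {T}; cost 0
[col 0] CJRUVZ: children C:{C}, JRUVZ:{T} ∪→ {C,T}; cost 1
[col 1] JV: children J:{A}, V:{C} ∪→ {A,C}; cost 1
[col 1] JVZ: children JV:{A,C}, Z:{A} ∩→ {A}; cost 0
[col 1] JRVZ: children JVZ:{A}, R:{T} ∪→ {A,T}; cost 1
[col 1] JRUVZ: children JRVZ:{A,T}, U:{C} ∪→ {A,C,T}; cost 1
[col 1] CJRUVZ: children C:{G}, JRUVZ:{A,C,T} ∪→ {A,C,G,T}; cost 1
[col 2] JV: children J:{A}, V:{C} ∪→ {A,C}; cost 1
[col 2] JVZ: children JV:{A,C}, Z:{A} ∩→ {A}; cost 0
[col 2] JRVZ: children JVZ:{A}, R:{T} ∪→ {A,T}; cost 1
[col 2] JRUVZ: children JRVZ:{A,T}, U:{G} ∪→ {A,G,T}; cost 1
[col 2] CJRUVZ: children C:{G}, JRUVZ:{A,G,T} ∩→ {G}; cost 0
[col 3] JV: children J:{G}, V:{A} ∪→ {A,G}; cost 1
[col 3] JVZ: children JV:{A,G}, Z:{C} ∪→ {A,C,G}; cost 1
[col 3] JRVZ: children JVZ:{A,C,G}, R:{T} ∪→ {A,C,G,T}; cost 1
[col 3] JRUVZ: children JRVZ:{A,C,G,T}, U:{C} ∩→ {C}; cost 0
[col 3] CJRUVZ: children C:{C}, JRUVZ:{C} ∩→ {C}; cost 0
[col 4] JV: children J:{A}, V:{G} ∪→ {A,G}; cost 1
[col 4] JVZ: children JV:{A,G}, Z:{C} ∪→ {A,C,G}; cost 1
[col 4] JRVZ: children JVZ:{A,C,G}, R:{T} ∪→ {A,C,G,T}; cost 1
[col 4] JRUVZ: children JRVZ:{A,C,G,T}, U:{T} ∩→ {T}; cost 0
[col 4] CJRUVZ: children C:{G}, JRUVZ:{T} ∪→ {G,T}; cost 1
[col 5] JV: children J:{C}, V:{G} ∪→ {C,G}; cost 1
[col 5] JVZ: children JV:{C,G}, Z:{G} ∩→ {G}; cost 0
[col 5] JRVZ: children JVZ:{G}, R:{T} ∪→ {G,T}; cost 1
[col 5] JRUVZ: children JRVZ:{G,T}, U:{T} ∩→ {T}; cost 0
[col 5] CJRUVZ: children C:{A}, JRUVZ:{T} ∪→ {A,T}; cost 1
[col 6] JV: children J:{T}, V:{A} ∪→ {A,T}; cost 1
[col 6] JVZ: children JV:{A,T}, Z:{T} ∩→ {T}; cost 0
[col 6] JRVZ: children JVZ:{T}, R:{T} ∩→ {T}; cost 0
[col 6] JRUVZ: children JRVZ:{T}, U:{T} ∩→ {T}; cost 0
[col 6] CJRUVZ: children C:{C}, JRUVZ:{T} ∪→ {C,T}; cost 1
per-site changes: [4, 4, 3, 3, 4, 3, 2]; total = 23

G,T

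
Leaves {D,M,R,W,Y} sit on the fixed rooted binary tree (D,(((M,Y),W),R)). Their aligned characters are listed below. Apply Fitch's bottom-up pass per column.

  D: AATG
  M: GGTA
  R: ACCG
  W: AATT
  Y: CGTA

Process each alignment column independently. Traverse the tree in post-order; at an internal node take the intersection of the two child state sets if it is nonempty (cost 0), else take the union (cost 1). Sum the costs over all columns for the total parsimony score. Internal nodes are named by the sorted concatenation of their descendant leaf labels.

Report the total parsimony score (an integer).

[col 0] MY: children M:{G}, Y:{C} ∪→ {C,G}; cost 1
[col 0] MWY: children MY:{C,G}, W:{A} ∪→ {A,C,G}; cost 1
[col 0] MRWY: children MWY:{A,C,G}, R:{A} ∩→ {A}; cost 0
[col 0] DMRWY: children D:{A}, MRWY:{A} ∩→ {A}; cost 0
[col 1] MY: children M:{G}, Y:{G} ∩→ {G}; cost 0
[col 1] MWY: children MY:{G}, W:{A} ∪→ {A,G}; cost 1
[col 1] MRWY: children MWY:{A,G}, R:{C} ∪→ {A,C,G}; cost 1
[col 1] DMRWY: children D:{A}, MRWY:{A,C,G} ∩→ {A}; cost 0
[col 2] MY: children M:{T}, Y:{T} ∩→ {T}; cost 0
[col 2] MWY: children MY:{T}, W:{T} ∩→ {T}; cost 0
[col 2] MRWY: children MWY:{T}, R:{C} ∪→ {C,T}; cost 1
[col 2] DMRWY: children D:{T}, MRWY:{C,T} ∩→ {T}; cost 0
[col 3] MY: children M:{A}, Y:{A} ∩→ {A}; cost 0
[col 3] MWY: children MY:{A}, W:{T} ∪→ {A,T}; cost 1
[col 3] MRWY: children MWY:{A,T}, R:{G} ∪→ {A,G,T}; cost 1
[col 3] DMRWY: children D:{G}, MRWY:{A,G,T} ∩→ {G}; cost 0
per-site changes: [2, 2, 1, 2]; total = 7

7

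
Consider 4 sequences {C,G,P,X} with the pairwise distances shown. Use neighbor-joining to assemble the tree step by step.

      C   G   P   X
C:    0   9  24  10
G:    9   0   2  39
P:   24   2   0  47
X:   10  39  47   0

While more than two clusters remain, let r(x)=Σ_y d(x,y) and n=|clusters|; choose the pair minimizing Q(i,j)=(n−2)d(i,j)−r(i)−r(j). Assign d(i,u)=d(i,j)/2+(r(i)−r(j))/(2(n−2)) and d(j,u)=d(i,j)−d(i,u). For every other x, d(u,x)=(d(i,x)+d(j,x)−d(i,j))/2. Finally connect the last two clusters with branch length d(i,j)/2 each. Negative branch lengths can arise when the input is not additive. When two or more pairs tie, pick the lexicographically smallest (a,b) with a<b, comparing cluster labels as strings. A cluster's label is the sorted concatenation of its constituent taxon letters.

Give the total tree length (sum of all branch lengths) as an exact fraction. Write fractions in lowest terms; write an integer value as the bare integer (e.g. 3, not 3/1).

1. join C+X (d=10, Q=-119) ⇒ CX; edges |C|=-33/4, |X|=73/4
  updated: d(CX,G)=19, d(CX,P)=61/2
2. join CX+G (d=19, Q=-103/2) ⇒ CGX; edges |CX|=95/4, |G|=-19/4
  updated: d(CGX,P)=27/4
3. join CGX+P (d=27/4) ⇒ CGPX; edges |CGX|=27/8, |P|=27/8
final tree: (((C:-33/4,X:73/4):95/4,G:-19/4):27/8,P:27/8)
total length: 143/4

143/4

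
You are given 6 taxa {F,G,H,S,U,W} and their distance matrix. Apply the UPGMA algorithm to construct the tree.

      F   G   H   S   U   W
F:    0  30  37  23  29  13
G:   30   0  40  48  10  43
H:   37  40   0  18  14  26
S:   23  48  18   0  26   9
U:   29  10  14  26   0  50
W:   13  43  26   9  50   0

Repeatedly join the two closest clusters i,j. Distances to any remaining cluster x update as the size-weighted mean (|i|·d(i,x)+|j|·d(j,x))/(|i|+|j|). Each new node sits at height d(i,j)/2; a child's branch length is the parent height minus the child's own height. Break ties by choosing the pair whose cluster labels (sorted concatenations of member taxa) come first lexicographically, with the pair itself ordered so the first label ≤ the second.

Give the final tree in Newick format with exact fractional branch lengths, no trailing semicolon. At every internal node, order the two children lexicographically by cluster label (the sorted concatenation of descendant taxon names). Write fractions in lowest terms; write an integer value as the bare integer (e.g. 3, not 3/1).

1. join S+W (d=9) ⇒ SW; edges |S|=9/2, |W|=9/2
  updated: d(F,SW)=18, d(G,SW)=91/2, d(H,SW)=22, d(SW,U)=38
2. join G+U (d=10) ⇒ GU; edges |G|=5, |U|=5
  updated: d(F,GU)=59/2, d(GU,H)=27, d(GU,SW)=167/4
3. join F+SW (d=18) ⇒ FSW; edges |F|=9, |SW|=9/2
  updated: d(FSW,GU)=113/3, d(FSW,H)=27
4. join FSW+H (d=27) ⇒ FHSW; edges |FSW|=9/2, |H|=27/2
  updated: d(FHSW,GU)=35
5. join FHSW+GU (d=35) ⇒ FGHSUW; edges |FHSW|=4, |GU|=25/2
final tree: (((F:9,(S:9/2,W:9/2):9/2):9/2,H:27/2):4,(G:5,U:5):25/2)
total length: 67

(((F:9,(S:9/2,W:9/2):9/2):9/2,H:27/2):4,(G:5,U:5):25/2)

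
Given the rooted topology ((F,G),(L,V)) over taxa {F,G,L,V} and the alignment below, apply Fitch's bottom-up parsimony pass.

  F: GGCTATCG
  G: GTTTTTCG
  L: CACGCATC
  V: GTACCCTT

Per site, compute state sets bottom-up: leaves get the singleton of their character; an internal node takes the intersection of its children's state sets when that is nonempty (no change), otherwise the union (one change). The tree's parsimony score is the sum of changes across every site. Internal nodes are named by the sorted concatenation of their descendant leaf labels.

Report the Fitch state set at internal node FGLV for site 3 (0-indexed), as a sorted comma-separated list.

C,G,T

site 0, node FG: F={G} ∩ G={G} → {G} (+0)
site 0, node LV: L={C} ∪ V={G} → {C,G} (+1)
site 0, node FGLV: FG={G} ∩ LV={C,G} → {G} (+0)
site 1, node FG: F={G} ∪ G={T} → {G,T} (+1)
site 1, node LV: L={A} ∪ V={T} → {A,T} (+1)
site 1, node FGLV: FG={G,T} ∩ LV={A,T} → {T} (+0)
site 2, node FG: F={C} ∪ G={T} → {C,T} (+1)
site 2, node LV: L={C} ∪ V={A} → {A,C} (+1)
site 2, node FGLV: FG={C,T} ∩ LV={A,C} → {C} (+0)
site 3, node FG: F={T} ∩ G={T} → {T} (+0)
site 3, node LV: L={G} ∪ V={C} → {C,G} (+1)
site 3, node FGLV: FG={T} ∪ LV={C,G} → {C,G,T} (+1)
site 4, node FG: F={A} ∪ G={T} → {A,T} (+1)
site 4, node LV: L={C} ∩ V={C} → {C} (+0)
site 4, node FGLV: FG={A,T} ∪ LV={C} → {A,C,T} (+1)
site 5, node FG: F={T} ∩ G={T} → {T} (+0)
site 5, node LV: L={A} ∪ V={C} → {A,C} (+1)
site 5, node FGLV: FG={T} ∪ LV={A,C} → {A,C,T} (+1)
site 6, node FG: F={C} ∩ G={C} → {C} (+0)
site 6, node LV: L={T} ∩ V={T} → {T} (+0)
site 6, node FGLV: FG={C} ∪ LV={T} → {C,T} (+1)
site 7, node FG: F={G} ∩ G={G} → {G} (+0)
site 7, node LV: L={C} ∪ V={T} → {C,T} (+1)
site 7, node FGLV: FG={G} ∪ LV={C,T} → {C,G,T} (+1)
per-site changes: [1, 2, 2, 2, 2, 2, 1, 2]; total = 14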